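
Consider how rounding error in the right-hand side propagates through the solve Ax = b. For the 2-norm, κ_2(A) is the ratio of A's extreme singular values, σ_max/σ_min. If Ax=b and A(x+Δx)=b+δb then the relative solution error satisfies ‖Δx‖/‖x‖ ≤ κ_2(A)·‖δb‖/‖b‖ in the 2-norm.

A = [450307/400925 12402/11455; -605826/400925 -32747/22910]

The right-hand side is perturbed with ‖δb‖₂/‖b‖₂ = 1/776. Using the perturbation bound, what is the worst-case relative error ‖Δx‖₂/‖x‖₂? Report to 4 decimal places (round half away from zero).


0.2851

AᵀA = [22792061461/6429634225 620167977/183703835; 620167977/183703835 67504177/20994724]; tr = 206731109/30580900, det = 28561/30580900
solving λ² − 206731109/30580900·λ + 28561/30580900 = 0 gives λ = 169/25, 169/1223236
so κ_2 = √((169/25) / (169/1223236)) = 221.2000
perturbation bound = 221.2000·1/776 = 0.2851


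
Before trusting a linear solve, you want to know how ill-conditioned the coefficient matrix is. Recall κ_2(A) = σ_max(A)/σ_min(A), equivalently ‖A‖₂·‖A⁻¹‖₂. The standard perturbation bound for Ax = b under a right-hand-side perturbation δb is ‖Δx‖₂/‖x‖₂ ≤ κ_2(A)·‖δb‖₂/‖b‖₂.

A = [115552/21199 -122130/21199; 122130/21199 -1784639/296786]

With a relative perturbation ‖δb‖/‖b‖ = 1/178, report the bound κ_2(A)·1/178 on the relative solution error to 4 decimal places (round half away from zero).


AᵀA = [974758676/15496469 -7164328995/108475283; -7164328995/108475283 210635199749/3037307924]; tr = 13851306905/104734756, det = 4477456/26183689
solving λ² − 13851306905/104734756·λ + 4477456/26183689 = 0 gives λ = 529/4, 33856/26183689
κ_2(A) = √(λ_max/λ_min) = √((529/4) / (33856/26183689)) = 319.8125
κ_2(A)·‖δb‖/‖b‖ = 1.7967

1.7967


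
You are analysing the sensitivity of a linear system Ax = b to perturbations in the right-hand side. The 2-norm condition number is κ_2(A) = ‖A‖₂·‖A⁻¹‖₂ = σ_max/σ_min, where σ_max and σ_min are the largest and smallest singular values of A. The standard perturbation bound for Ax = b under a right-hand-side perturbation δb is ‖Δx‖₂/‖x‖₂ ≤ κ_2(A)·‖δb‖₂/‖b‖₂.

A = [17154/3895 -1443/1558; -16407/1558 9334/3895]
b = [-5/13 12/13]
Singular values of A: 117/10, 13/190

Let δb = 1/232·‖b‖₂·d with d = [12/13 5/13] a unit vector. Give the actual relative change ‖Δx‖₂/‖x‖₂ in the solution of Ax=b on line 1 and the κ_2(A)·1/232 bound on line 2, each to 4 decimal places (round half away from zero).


from the listed singular values, σ₁ = 117/10, σ_n = 13/190
κ = σ_max/σ_min = (117/10)/(13/190) = 171.0000
κ_2(A)·‖δb‖/‖b‖ = 0.7371
solve Ax = b  →  x = [-0.0834 0.0188]
‖b‖₂ = 1.0000 and ‖x‖₂ = 0.0855
δb = ε·‖b‖·d = [0.0040 0.0017]; solving A·Δx = δb gives ‖Δx‖ = 0.0630
relative error = 0.7371
realised/bound = 1 exactly: the bound is attained for this b and d

0.7371
0.7371


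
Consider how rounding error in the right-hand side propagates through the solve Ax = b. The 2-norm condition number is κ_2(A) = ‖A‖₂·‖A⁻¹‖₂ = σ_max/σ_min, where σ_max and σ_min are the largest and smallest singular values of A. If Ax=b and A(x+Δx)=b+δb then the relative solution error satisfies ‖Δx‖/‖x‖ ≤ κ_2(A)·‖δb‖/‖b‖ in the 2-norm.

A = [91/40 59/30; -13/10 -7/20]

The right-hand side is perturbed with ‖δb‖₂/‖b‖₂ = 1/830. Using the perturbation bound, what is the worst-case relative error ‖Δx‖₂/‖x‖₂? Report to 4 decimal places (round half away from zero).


form AᵀA = [2197/320 1183/240; 1183/240 2873/720] with trace 6253/576 and determinant 28561/9216
solving λ² − 6253/576·λ + 28561/9216 = 0 gives λ = 169/16, 169/576
σ_max=√(169/16)=(13/4), σ_min=√(169/576)=(13/24) → κ = 6.0000
bound on ‖Δx‖/‖x‖: κ·ε = 6.0000·1/830 = 0.0072

0.0072


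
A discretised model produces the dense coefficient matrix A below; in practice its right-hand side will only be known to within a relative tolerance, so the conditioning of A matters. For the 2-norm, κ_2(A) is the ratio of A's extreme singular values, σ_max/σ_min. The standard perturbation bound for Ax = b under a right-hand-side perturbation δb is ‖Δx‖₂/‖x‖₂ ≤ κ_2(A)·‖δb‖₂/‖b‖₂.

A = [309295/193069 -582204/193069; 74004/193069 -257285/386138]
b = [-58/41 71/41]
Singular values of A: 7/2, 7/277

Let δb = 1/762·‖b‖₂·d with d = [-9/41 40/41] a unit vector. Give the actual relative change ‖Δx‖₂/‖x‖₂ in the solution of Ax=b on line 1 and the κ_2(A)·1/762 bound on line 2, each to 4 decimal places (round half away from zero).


0.0015
0.1818

from the listed singular values, σ₁ = 7/2, σ_n = 7/277
condition number: (7/2) ÷ (7/277) = 138.5000
perturbation bound = 138.5000·1/762 = 0.1818
solve Ax = b  →  x = [69.6975 37.4958]
‖b‖ = 2.2361, ‖x‖ = 79.1434
re-solving with b+δb shifts x by Δx of norm 0.1161
realised ‖Δx‖/‖x‖ = 0.0015
realised/bound (from unrounded values) ≈ 0.0081


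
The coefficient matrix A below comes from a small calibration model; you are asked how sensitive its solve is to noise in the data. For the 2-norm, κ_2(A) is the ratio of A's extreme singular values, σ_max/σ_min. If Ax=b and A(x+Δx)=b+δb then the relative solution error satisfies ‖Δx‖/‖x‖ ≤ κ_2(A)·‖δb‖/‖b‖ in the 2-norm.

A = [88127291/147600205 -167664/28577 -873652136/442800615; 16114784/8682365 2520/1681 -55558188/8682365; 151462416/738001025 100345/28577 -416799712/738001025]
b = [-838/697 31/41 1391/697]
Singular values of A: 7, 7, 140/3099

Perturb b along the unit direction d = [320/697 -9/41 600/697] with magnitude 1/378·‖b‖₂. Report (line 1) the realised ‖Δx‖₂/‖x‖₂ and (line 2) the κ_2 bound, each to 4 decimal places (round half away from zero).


largest singular value 7, smallest 140/3099
condition number: 7 ÷ (140/3099) = 154.9500
perturbation bound = 154.9500·1/378 = 0.4099
solve Ax = b  →  x = [21.2717 0.3101 6.1244]
2-norm of b is 2.4495; of x, 22.1380
δb = ε·‖b‖·d = [0.0030 -0.0014 0.0056]; solving A·Δx = δb gives ‖Δx‖ = 0.1434
relative error = 0.0065
tightness: 0.0065 against a bound of 0.4099 (unrounded ratio ≈ 0.0158)

0.0065
0.4099


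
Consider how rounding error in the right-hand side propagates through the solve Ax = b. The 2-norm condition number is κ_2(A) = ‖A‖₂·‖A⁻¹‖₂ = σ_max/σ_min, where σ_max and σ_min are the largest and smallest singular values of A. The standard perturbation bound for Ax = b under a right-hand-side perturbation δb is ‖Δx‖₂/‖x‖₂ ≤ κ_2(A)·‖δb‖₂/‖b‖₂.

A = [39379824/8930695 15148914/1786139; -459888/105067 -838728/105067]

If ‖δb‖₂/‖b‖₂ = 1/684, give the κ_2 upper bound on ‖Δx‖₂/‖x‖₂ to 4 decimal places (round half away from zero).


0.1324

AᵀA = [3660922907136/94836282025 1372090759776/18967256405; 1372090759776/18967256405 514614603492/3793451281]; tr = 57184387524/328153225, det = 1214383104/328153225
solving λ² − 57184387524/328153225·λ + 1214383104/328153225 = 0 gives λ = 4356/25, 278784/13126129
κ = σ_max/σ_min = (66/5)/(528/3623) = 90.5750
worst-case relative error ≤ 90.5750 × 1/684 = 0.1324


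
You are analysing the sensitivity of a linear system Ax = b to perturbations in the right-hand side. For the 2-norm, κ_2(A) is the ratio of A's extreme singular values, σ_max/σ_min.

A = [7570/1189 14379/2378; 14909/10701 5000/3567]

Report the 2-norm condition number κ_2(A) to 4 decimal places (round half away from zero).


162.0000

M = AᵀA = [2893501/68121 918505/22707; 918505/22707 1166449/30276]. tr(M)=26245/324, det(M)=1/4
λ_max, λ_min = (26245/324 ± √688695049/104976)/2 = 81, 1/324
σ_max=√81=9, σ_min=√(1/324)=(1/18) → κ = 162.0000


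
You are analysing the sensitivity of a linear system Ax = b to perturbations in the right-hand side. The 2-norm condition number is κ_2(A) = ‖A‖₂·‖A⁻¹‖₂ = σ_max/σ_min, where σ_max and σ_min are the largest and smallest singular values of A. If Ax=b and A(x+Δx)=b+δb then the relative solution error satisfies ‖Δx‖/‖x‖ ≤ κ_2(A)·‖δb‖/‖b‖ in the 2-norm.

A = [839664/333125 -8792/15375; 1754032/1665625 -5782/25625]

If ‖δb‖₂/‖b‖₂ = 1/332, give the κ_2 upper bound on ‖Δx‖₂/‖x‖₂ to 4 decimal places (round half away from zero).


AᵀA = [122500112896/16416015625 -5512399648/3283203125; -5512399648/3283203125 2233365316/5909765625]; tr = 689075044/87890625, det = 2458624/2197265625
char-poly roots: 196/25 and 12544/87890625
so κ_2 = √((196/25) / (12544/87890625)) = 234.3750
perturbation bound = 234.3750·1/332 = 0.7059

0.7059


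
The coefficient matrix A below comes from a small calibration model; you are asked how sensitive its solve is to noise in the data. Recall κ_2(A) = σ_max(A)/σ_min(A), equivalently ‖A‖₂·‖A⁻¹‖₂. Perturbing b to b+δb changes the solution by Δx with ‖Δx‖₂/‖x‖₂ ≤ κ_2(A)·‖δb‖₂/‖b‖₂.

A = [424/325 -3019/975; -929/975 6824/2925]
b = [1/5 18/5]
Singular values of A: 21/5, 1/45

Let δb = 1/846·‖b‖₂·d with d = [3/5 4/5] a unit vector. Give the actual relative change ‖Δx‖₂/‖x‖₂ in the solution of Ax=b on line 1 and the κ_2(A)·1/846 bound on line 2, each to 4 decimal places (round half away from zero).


0.0014
0.2234

largest singular value 21/5, smallest 1/45
condition number: (21/5) ÷ (1/45) = 189.0000
bound on ‖Δx‖/‖x‖: κ·ε = 189.0000·1/846 = 0.2234
solve Ax = b  →  x = [124.4322 52.3626]
‖b‖₂ = 3.6056 and ‖x‖₂ = 135.0008
with δb = [0.0026 0.0034], A·Δx = δb → ‖Δx‖ = 0.1918
dividing the unrounded norms, ‖Δx‖/‖x‖ = 0.0014
tightness: 0.0014 against a bound of 0.2234 (unrounded ratio ≈ 0.0064)


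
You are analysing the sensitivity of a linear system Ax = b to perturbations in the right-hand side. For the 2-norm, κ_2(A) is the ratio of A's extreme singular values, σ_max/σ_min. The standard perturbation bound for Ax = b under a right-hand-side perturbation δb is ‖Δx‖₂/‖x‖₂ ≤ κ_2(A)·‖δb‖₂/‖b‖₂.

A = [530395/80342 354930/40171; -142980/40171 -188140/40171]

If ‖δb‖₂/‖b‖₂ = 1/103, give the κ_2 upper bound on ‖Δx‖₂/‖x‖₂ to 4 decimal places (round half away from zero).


AᵀA = [1256373625/22335076 418777875/5583769; 418777875/5583769 558380500/5583769]; tr = 3489895625/22335076, det = 1562500/5583769
eigenvalues of AᵀA: λ = (tr ± √(tr²−4·det))/2 = 625/4, 10000/5583769
σ_max=√(625/4)=(25/2), σ_min=√(10000/5583769)=(100/2363) → κ = 295.3750
perturbation bound = 295.3750·1/103 = 2.8677

2.8677


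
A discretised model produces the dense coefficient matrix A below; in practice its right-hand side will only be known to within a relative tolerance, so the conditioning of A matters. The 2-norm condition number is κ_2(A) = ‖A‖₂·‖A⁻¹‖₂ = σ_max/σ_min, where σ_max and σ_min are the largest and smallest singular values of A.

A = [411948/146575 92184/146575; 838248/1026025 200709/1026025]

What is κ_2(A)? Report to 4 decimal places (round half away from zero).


250.2500

M = AᵀA = [14428826064/1684363681 3246431400/1684363681; 3246431400/1684363681 730689129/1684363681]. tr(M)=9018153/1002001, det(M)=1296/1002001
char-poly roots: 9 and 144/1002001
κ = σ_max/σ_min = 3/(12/1001) = 250.2500


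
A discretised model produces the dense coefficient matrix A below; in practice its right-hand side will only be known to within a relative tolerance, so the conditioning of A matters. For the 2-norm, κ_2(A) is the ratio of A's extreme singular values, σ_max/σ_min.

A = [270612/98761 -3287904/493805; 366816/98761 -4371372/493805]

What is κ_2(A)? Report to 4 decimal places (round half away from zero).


form AᵀA = [207784832400/9753735121 -498647093760/9753735121; -498647093760/9753735121 1196768235024/9753735121] with trace 8310964896/57714409 and determinant 12960000/57714409
solving λ² − 8310964896/57714409·λ + 12960000/57714409 = 0 gives λ = 144, 90000/57714409
κ = σ_max/σ_min = 12/(300/7597) = 303.8800

303.8800


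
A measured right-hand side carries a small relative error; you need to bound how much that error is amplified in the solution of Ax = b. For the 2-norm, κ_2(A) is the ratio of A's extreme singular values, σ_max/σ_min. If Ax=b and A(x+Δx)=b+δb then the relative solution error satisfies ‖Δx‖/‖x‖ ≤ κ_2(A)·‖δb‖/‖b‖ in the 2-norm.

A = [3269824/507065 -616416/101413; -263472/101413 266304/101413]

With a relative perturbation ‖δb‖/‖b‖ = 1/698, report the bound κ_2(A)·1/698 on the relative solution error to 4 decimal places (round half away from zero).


0.1156

form AᵀA = [73533647104/1521390025 -14002308096/304278005; -14002308096/304278005 2667967488/60855601] with trace 166745344/1809025 and determinant 2359296/1809025
eigenvalues of AᵀA: λ = (tr ± √(tr²−4·det))/2 = 2304/25, 1024/72361
so κ_2 = √((2304/25) / (1024/72361)) = 80.7000
bound on ‖Δx‖/‖x‖: κ·ε = 80.7000·1/698 = 0.1156


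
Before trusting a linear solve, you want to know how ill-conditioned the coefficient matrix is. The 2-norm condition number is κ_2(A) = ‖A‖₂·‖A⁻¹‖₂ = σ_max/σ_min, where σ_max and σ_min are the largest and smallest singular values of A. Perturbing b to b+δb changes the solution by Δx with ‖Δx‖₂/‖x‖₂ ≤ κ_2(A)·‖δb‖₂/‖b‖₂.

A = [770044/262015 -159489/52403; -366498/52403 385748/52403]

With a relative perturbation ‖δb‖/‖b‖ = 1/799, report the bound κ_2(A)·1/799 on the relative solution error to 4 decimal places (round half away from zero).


0.4349

form AᵀA = [23378623444/406224025 -4909425444/81244805; -4909425444/81244805 1030995625/16248961] with trace 58446509/483025 and determinant 58564/483025
λ_max, λ_min = (58446509/483025 ± √3415881262782681/233313150625)/2 = 121, 484/483025
κ_2(A) = √(λ_max/λ_min) = √(121 / (484/483025)) = 347.5000
bound on ‖Δx‖/‖x‖: κ·ε = 347.5000·1/799 = 0.4349


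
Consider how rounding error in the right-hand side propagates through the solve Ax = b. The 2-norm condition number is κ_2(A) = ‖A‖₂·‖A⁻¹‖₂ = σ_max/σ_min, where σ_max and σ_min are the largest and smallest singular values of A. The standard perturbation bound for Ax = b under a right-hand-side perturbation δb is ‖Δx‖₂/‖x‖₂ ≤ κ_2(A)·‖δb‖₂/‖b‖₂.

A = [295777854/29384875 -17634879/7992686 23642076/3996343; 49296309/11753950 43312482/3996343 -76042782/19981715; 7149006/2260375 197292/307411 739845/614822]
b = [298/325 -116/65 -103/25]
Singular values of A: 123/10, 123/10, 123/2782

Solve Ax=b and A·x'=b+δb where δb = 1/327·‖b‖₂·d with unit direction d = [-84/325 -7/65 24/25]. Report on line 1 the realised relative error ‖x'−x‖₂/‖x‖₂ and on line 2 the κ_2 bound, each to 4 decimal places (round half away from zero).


0.0035
0.8508

largest singular value 123/10, smallest 123/2782
κ = σ_max/σ_min = (123/10)/(123/2782) = 278.2000
perturbation bound = 278.2000·1/327 = 0.8508
solve Ax = b  →  x = [34.7217 -39.4580 -73.6383]
2-norm of b is 4.5826; of x, 90.4717
δb = ε·‖b‖·d = [-0.0036 -0.0015 0.0135]; solving A·Δx = δb gives ‖Δx‖ = 0.3170
dividing the unrounded norms, ‖Δx‖/‖x‖ = 0.0035
so the bound overstates the realised error by a factor of ≈ 242.8334 (computed from the unrounded values)


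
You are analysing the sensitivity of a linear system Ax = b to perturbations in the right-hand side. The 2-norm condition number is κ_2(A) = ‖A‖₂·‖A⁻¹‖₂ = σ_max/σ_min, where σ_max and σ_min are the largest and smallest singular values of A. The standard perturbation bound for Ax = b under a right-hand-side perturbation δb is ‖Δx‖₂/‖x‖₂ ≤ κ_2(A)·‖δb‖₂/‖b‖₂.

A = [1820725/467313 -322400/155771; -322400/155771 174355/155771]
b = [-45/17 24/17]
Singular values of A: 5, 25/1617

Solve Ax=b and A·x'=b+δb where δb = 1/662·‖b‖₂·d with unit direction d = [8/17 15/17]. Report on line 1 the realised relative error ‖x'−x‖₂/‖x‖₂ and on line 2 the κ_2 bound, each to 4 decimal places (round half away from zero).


0.4885
0.4885

largest singular value 5, smallest 25/1617
κ = σ_max/σ_min = 5/(25/1617) = 323.4000
worst-case relative error ≤ 323.4000 × 1/662 = 0.4885
solve Ax = b  →  x = [-0.5294 0.2824]
‖b‖ = 3.0000, ‖x‖ = 0.6000
Δx = A⁻¹·δb where δb = 1/662·3.0000·d; ‖Δx‖ = 0.2931
dividing the unrounded norms, ‖Δx‖/‖x‖ = 0.4885
so the bound is sharp here: realised error equals the bound


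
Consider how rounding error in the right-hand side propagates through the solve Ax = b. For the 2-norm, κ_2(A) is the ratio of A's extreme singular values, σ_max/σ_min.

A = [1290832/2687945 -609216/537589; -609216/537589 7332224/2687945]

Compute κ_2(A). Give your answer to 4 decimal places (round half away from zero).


397.6250

M = AᵀA = [64762429696/42751765225 -31084637184/8550353045; -31084637184/8550353045 373018415104/42751765225]. tr(M)=103616768/10118761, det(M)=4194304/6324225625
char-poly roots: 256/25 and 16384/252969025
κ_2(A) = √(λ_max/λ_min) = √((256/25) / (16384/252969025)) = 397.6250


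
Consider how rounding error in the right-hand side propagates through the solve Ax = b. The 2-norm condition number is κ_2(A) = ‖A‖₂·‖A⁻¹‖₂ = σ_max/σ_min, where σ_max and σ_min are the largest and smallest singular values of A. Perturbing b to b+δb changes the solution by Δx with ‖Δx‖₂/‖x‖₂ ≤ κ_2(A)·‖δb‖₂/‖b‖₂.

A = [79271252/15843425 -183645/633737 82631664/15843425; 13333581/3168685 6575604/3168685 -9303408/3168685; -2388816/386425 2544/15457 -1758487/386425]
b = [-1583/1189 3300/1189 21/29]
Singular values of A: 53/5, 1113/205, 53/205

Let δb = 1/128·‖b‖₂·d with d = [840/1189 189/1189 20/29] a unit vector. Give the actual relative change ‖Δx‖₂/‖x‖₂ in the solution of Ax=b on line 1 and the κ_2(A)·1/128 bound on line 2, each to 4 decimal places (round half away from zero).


0.1705
0.3203

σ_max = 53/5, σ_min = 53/205
κ_2(A) = (53/5) / (53/205) = 41.0000
perturbation bound = 41.0000·1/128 = 0.3203
solve Ax = b  →  x = [0.2306 0.2125 -0.4646]
2-norm of b is 3.1623; of x, 0.5606
Δx = A⁻¹·δb where δb = 1/128·3.1623·d; ‖Δx‖ = 0.0956
realised ‖Δx‖/‖x‖ = 0.1705
tightness: 0.1705 against a bound of 0.3203 (unrounded ratio ≈ 0.5322)


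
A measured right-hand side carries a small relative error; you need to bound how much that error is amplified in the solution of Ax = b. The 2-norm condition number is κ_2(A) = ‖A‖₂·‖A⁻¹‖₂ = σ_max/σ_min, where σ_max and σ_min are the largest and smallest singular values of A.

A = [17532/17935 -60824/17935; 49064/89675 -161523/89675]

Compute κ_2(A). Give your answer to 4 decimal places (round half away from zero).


M = AᵀA = [34918864/27825625 -119668248/27825625; -119668248/27825625 410306761/27825625]. tr(M)=712361/44521, det(M)=400/44521
eigenvalues of AᵀA: λ = (tr ± √(tr²−4·det))/2 = 16, 25/44521
σ_max=√16=4, σ_min=√(25/44521)=(5/211) → κ = 168.8000

168.8000


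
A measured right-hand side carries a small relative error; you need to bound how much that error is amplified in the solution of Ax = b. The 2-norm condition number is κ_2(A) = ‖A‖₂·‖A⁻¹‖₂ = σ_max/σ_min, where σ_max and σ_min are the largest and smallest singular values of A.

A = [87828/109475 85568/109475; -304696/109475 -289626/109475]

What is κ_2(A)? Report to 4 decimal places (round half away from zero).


302.0000

form AᵀA = [160885456/19175641 153221040/19175641; 153221040/19175641 145928164/19175641] with trace 364820/22801 and determinant 64/22801
λ_max, λ_min = (364820/22801 ± √133087795344/519885601)/2 = 16, 4/22801
σ_max=√16=4, σ_min=√(4/22801)=(2/151) → κ = 302.0000


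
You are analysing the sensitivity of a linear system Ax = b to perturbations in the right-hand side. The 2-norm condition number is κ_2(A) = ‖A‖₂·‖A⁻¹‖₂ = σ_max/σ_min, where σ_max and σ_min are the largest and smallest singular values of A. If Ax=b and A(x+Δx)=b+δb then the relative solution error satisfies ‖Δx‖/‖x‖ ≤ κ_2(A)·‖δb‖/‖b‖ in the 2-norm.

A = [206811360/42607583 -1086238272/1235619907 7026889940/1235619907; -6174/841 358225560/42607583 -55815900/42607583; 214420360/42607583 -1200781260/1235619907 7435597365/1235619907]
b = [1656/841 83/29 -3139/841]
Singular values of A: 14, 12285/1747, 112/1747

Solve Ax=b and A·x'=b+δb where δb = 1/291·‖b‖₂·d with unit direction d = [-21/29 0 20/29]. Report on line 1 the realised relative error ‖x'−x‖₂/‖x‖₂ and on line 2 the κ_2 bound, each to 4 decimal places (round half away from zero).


σ_max = 14, σ_min = 112/1747
κ = σ_max/σ_min = 14/(112/1747) = 218.3750
worst-case relative error ≤ 218.3750 × 1/291 = 0.7504
solve Ax = b  →  x = [42.8744 32.9224 -31.1583]
‖b‖₂ = 5.0990 and ‖x‖₂ = 62.3934
δb = ε·‖b‖·d = [-0.0127 0.0000 0.0121]; solving A·Δx = δb gives ‖Δx‖ = 0.2733
realised ‖Δx‖/‖x‖ = 0.0044
so the bound overstates the realised error by a factor of ≈ 171.3089 (computed from the unrounded values)

0.0044
0.7504


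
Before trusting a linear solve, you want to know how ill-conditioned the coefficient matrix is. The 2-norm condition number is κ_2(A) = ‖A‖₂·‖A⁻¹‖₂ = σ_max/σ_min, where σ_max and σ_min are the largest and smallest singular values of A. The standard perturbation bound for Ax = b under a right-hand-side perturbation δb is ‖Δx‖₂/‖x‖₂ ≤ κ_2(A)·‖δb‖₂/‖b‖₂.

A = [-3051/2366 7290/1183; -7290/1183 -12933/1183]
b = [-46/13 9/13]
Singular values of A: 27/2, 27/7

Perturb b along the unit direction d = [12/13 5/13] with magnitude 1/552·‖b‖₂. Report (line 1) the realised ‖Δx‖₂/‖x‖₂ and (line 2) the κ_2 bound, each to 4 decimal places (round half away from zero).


0.0021
0.0063

σ_max = 27/2, σ_min = 27/7
κ_2(A) = (27/2) / (27/7) = 3.5000
worst-case relative error ≤ 3.5000 × 1/552 = 0.0063
solve Ax = b  →  x = [0.6610 -0.4359]
‖b‖₂ = 3.6056 and ‖x‖₂ = 0.7918
re-solving with b+δb shifts x by Δx of norm 0.0017
dividing the unrounded norms, ‖Δx‖/‖x‖ = 0.0021
tightness: 0.0021 against a bound of 0.0063 (unrounded ratio ≈ 0.3373)


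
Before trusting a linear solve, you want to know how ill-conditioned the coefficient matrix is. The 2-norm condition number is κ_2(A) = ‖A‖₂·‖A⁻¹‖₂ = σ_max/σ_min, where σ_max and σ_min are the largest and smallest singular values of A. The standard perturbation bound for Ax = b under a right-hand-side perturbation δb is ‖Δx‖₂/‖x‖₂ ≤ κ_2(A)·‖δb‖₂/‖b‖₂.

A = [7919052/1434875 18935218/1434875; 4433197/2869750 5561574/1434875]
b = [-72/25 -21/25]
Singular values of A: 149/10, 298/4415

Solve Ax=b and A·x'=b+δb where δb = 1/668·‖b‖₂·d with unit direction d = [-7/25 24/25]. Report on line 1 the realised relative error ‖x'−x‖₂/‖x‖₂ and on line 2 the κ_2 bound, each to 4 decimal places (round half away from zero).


σ_max = 149/10, σ_min = 298/4415
κ = σ_max/σ_min = (149/10)/(298/4415) = 220.7500
perturbation bound = 220.7500·1/668 = 0.3305
solve Ax = b  →  x = [-0.0774 -0.1859]
2-norm of b is 3.0000; of x, 0.2013
Δx = A⁻¹·δb where δb = 1/668·3.0000·d; ‖Δx‖ = 0.0665
relative error = 0.3305
realised/bound = 1 exactly: the bound is attained for this b and d

0.3305
0.3305


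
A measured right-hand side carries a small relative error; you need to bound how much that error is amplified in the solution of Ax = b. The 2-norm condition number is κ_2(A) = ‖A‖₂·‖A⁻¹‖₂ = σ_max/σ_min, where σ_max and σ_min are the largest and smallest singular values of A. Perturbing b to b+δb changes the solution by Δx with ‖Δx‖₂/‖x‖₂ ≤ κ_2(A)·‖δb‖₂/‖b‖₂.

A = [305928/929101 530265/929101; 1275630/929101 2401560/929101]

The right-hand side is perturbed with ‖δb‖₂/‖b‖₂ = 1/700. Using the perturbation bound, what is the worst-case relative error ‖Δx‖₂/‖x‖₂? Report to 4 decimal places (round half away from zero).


AᵀA = [60217092/30207113 112878360/30207113; 112878360/30207113 211662225/30207113]; tr = 15992901/1776889, det = 8100/1776889
solving λ² − 15992901/1776889·λ + 8100/1776889 = 0 gives λ = 9, 900/1776889
σ_max=√9=3, σ_min=√(900/1776889)=(30/1333) → κ = 133.3000
bound on ‖Δx‖/‖x‖: κ·ε = 133.3000·1/700 = 0.1904

0.1904


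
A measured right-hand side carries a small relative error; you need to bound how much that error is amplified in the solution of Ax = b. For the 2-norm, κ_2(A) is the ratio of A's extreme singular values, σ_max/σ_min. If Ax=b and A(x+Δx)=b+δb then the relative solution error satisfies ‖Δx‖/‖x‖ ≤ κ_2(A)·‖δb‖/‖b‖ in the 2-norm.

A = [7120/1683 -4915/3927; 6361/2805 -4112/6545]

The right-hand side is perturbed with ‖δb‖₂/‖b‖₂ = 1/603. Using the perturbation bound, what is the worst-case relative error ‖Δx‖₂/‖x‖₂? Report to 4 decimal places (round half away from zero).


0.2299

AᵀA = [5645401/245025 -3841792/571725; -3841792/571725 2616289/1334025]; tr = 12006850/480249, det = 15625/480249
eigenvalues of AᵀA: λ = (tr ± √(tr²−4·det))/2 = 25, 625/480249
κ_2(A) = √(λ_max/λ_min) = √(25 / (625/480249)) = 138.6000
worst-case relative error ≤ 138.6000 × 1/603 = 0.2299


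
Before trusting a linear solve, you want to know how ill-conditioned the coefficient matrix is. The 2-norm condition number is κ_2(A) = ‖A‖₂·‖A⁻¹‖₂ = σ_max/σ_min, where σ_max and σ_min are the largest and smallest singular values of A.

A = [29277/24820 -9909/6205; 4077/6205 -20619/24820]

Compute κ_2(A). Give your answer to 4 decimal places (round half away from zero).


73.0000

M = AᵀA = [3886137/2131600 -323676/133225; -323676/133225 6907113/2131600]. tr(M)=215865/42632, det(M)=6561/1364224
solving λ² − 215865/42632·λ + 6561/1364224 = 0 gives λ = 81/16, 81/85264
σ_max=√(81/16)=(9/4), σ_min=√(81/85264)=(9/292) → κ = 73.0000


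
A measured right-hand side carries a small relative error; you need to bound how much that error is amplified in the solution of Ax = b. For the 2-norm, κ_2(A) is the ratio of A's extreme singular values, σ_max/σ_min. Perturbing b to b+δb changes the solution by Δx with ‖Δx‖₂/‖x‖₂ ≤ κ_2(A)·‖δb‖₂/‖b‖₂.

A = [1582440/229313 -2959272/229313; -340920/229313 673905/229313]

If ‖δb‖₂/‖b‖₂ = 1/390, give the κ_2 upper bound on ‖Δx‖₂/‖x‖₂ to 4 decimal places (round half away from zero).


form AᵀA = [1558800000/31281649 -2922437880/31281649; -2922437880/31281649 5479737489/31281649] with trace 24354801/108241 and determinant 129600/108241
char-poly roots: 225 and 576/108241
κ_2(A) = √(λ_max/λ_min) = √(225 / (576/108241)) = 205.6250
perturbation bound = 205.6250·1/390 = 0.5272

0.5272


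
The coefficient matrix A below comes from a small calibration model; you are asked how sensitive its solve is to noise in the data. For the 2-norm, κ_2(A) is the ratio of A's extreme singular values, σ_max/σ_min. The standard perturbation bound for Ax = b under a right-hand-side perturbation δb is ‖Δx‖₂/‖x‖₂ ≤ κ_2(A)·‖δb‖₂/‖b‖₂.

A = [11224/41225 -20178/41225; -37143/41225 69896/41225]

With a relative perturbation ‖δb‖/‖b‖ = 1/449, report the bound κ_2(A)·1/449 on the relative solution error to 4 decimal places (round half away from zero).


0.4321

M = AᵀA = [2408929/2719201 -4516200/2719201; -4516200/2719201 8468164/2719201]. tr(M)=37637/9409, det(M)=4/9409
solving λ² − 37637/9409·λ + 4/9409 = 0 gives λ = 4, 1/9409
so κ_2 = √(4 / (1/9409)) = 194.0000
perturbation bound = 194.0000·1/449 = 0.4321


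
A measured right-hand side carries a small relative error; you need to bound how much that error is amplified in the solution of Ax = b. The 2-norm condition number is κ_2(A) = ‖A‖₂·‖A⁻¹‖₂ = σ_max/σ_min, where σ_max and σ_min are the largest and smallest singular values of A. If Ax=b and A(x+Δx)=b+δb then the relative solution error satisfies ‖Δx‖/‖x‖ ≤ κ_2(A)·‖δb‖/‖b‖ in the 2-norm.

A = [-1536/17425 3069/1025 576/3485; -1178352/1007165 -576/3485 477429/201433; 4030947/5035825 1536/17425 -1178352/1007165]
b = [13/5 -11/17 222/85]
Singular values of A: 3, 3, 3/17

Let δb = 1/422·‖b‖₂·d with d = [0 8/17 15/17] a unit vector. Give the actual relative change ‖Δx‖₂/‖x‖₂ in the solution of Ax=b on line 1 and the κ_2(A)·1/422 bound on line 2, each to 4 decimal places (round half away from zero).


0.0044
0.0403

largest singular value 3, smallest 3/17
κ_2(A) = 3 / (3/17) = 17.0000
worst-case relative error ≤ 17.0000 × 1/422 = 0.0403
solve Ax = b  →  x = [10.2563 0.9024 4.8527]
‖b‖₂ = 3.7417 and ‖x‖₂ = 11.3822
Δx = A⁻¹·δb where δb = 1/422·3.7417·d; ‖Δx‖ = 0.0502
realised ‖Δx‖/‖x‖ = 0.0044
tightness: 0.0044 against a bound of 0.0403 (unrounded ratio ≈ 0.1096)


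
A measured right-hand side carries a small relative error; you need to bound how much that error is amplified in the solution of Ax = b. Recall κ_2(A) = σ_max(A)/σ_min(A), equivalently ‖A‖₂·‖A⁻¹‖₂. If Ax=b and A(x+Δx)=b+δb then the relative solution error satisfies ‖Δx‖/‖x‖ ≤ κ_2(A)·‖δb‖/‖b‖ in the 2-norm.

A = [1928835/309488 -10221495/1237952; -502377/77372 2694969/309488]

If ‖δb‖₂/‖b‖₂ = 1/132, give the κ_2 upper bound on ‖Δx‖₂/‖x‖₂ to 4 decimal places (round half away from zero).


AᵀA = [9225358929/113891584 -49200742413/455566336; -49200742413/455566336 262407475161/1822265344]; tr = 410013218025/1822265344, det = 791015625/1822265344
eigenvalues of AᵀA: λ = (tr ± √(tr²−4·det))/2 = 225, 3515625/1822265344
κ = σ_max/σ_min = 15/(1875/42688) = 341.5040
bound on ‖Δx‖/‖x‖: κ·ε = 341.5040·1/132 = 2.5872

2.5872


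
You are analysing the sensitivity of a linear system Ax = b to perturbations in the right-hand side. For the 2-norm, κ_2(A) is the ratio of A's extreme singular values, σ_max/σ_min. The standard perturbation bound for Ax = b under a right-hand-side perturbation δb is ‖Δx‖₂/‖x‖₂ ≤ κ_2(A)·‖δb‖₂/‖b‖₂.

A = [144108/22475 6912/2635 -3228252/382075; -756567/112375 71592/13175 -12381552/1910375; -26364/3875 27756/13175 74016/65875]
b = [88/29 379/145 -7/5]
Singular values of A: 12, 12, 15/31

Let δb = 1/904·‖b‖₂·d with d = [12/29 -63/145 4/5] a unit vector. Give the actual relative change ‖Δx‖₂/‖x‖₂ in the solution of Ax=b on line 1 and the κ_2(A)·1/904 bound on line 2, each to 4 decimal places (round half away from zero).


σ_max = 12, σ_min = 15/31
condition number: 12 ÷ (15/31) = 24.8000
κ_2(A)·‖δb‖/‖b‖ = 0.0274
solve Ax = b  →  x = [-0.4987 -1.6143 -1.2387]
2-norm of b is 4.2426; of x, 2.0950
δb = ε·‖b‖·d = [0.0019 -0.0020 0.0038]; solving A·Δx = δb gives ‖Δx‖ = 0.0097
realised ‖Δx‖/‖x‖ = 0.0046
realised/bound (from unrounded values) ≈ 0.1688

0.0046
0.0274


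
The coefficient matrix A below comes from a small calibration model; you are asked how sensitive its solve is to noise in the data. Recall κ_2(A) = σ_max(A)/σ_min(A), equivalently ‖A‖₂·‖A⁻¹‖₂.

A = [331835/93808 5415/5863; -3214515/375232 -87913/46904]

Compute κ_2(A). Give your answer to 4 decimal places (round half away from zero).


AᵀA = [71567681425/833130496 2012414355/104141312; 2012414355/104141312 56836201/13017664]; tr = 44738369/495616, det = 3258025/1982464
char-poly roots: 361/4 and 9025/495616
σ_max=√(361/4)=(19/2), σ_min=√(9025/495616)=(95/704) → κ = 70.4000

70.4000


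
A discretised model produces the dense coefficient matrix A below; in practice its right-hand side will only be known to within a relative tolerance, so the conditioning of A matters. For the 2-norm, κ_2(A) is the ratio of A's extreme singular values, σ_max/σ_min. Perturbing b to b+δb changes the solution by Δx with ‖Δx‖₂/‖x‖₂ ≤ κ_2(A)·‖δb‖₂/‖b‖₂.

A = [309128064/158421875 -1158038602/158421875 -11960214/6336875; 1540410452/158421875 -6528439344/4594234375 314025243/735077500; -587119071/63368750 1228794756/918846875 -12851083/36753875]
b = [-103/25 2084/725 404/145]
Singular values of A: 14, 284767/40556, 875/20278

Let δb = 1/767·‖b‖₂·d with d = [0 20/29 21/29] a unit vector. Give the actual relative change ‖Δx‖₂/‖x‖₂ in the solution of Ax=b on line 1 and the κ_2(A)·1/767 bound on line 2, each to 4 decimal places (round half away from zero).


0.0019
0.4230

largest singular value 14, smallest 875/20278
κ_2(A) = 14 / (875/20278) = 324.4480
κ_2(A)·‖δb‖/‖b‖ = 0.4230
solve Ax = b  →  x = [-7.1831 -24.3726 89.1510]
‖b‖₂ = 5.7446 and ‖x‖₂ = 92.7012
re-solving with b+δb shifts x by Δx of norm 0.1736
realised ‖Δx‖/‖x‖ = 0.0019
realised/bound (from unrounded values) ≈ 0.0044


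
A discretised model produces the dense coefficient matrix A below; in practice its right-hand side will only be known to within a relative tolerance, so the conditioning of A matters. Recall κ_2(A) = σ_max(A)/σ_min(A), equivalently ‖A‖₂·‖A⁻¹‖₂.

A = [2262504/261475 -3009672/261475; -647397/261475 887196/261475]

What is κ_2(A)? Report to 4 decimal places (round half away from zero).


form AᵀA = [8860875561/109390681 -11814020748/109390681; -11814020748/109390681 15752387664/109390681] with trace 24613263225/109390681 and determinant 81000000/109390681
λ_max, λ_min = (24613263225/109390681 ± √605777284002493400625/11966321089643761)/2 = 225, 360000/109390681
so κ_2 = √(225 / (360000/109390681)) = 261.4750

261.4750


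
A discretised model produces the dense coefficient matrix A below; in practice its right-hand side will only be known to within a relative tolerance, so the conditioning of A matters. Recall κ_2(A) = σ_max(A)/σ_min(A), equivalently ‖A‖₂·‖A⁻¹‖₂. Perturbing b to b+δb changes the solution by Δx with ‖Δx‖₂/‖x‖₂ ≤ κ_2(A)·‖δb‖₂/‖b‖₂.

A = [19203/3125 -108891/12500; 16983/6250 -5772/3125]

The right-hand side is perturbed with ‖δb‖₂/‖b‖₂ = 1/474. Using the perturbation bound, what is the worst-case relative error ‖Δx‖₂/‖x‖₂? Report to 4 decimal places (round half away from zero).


form AᵀA = [2821509/62500 -3659337/62500; -3659337/62500 19824489/250000] with trace 1244421/10000 and determinant 151807041/1000000
λ_max, λ_min = (1244421/10000 ± √1487860808841/100000000)/2 = 12321/100, 12321/10000
κ = σ_max/σ_min = (111/10)/(111/100) = 10.0000
κ_2(A)·‖δb‖/‖b‖ = 0.0211

0.0211


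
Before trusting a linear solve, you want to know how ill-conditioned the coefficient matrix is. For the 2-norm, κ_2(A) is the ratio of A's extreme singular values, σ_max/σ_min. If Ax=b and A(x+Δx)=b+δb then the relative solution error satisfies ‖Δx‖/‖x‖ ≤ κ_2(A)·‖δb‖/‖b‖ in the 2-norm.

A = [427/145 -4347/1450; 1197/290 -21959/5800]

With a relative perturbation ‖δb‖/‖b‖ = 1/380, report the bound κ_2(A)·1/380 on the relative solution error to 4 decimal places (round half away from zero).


0.1053

form AᵀA = [86485/3364 -1645371/67280; -1645371/67280 31381609/1345600] with trace 78449/1600 and determinant 2401/1600
eigenvalues of AᵀA: λ = (tr ± √(tr²−4·det))/2 = 49, 49/1600
κ = σ_max/σ_min = 7/(7/40) = 40.0000
perturbation bound = 40.0000·1/380 = 0.1053


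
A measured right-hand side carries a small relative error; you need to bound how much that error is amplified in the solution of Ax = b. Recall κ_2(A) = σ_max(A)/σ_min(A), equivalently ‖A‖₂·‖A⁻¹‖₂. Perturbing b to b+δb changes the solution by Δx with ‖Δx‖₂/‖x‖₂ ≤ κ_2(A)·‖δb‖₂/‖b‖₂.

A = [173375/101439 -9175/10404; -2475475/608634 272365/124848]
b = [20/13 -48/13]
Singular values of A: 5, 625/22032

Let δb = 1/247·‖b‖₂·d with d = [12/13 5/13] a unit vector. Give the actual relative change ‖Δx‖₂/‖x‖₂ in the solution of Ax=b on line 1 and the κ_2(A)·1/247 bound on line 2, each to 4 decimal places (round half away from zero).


0.7136
0.7136

σ_max = 5, σ_min = 625/22032
condition number: 5 ÷ (625/22032) = 176.2560
bound on ‖Δx‖/‖x‖: κ·ε = 176.2560·1/247 = 0.7136
solve Ax = b  →  x = [0.7059 -0.3765]
2-norm of b is 4.0000; of x, 0.8000
δb = ε·‖b‖·d = [0.0149 0.0062]; solving A·Δx = δb gives ‖Δx‖ = 0.5709
realised ‖Δx‖/‖x‖ = 0.7136
realised/bound = 1 exactly: the bound is attained for this b and d


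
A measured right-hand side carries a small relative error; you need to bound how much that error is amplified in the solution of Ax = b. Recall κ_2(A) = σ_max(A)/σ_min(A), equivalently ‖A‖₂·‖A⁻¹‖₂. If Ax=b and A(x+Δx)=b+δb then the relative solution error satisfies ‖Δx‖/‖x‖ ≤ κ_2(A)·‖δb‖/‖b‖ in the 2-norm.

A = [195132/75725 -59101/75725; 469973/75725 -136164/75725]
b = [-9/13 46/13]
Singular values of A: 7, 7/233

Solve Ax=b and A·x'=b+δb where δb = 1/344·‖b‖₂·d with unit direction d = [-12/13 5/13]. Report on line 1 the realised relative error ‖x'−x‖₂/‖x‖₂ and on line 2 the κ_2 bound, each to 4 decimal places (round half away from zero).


0.0052
0.6773

from the listed singular values, σ₁ = 7, σ_n = 7/233
κ = σ_max/σ_min = 7/(7/233) = 233.0000
bound on ‖Δx‖/‖x‖: κ·ε = 233.0000·1/344 = 0.6773
solve Ax = b  →  x = [19.0514 63.7886]
‖b‖ = 3.6056, ‖x‖ = 66.5728
re-solving with b+δb shifts x by Δx of norm 0.3489
dividing the unrounded norms, ‖Δx‖/‖x‖ = 0.0052
so the bound overstates the realised error by a factor of ≈ 129.2478 (computed from the unrounded values)


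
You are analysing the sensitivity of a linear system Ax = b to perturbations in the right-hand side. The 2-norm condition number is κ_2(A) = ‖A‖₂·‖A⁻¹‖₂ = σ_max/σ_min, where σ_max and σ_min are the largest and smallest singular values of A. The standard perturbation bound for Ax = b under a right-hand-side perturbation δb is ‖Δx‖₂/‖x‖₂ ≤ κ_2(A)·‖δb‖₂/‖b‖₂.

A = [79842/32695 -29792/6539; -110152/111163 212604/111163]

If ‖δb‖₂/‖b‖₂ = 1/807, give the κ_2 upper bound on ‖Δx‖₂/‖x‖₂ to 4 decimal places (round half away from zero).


form AᵀA = [12696082084/1827990025 -4760499744/365598005; -4760499744/365598005 1785244048/73119601] with trace 198363956/6325225 and determinant 153664/6325225
solving λ² − 198363956/6325225·λ + 153664/6325225 = 0 gives λ = 784/25, 196/253009
so κ_2 = √((784/25) / (196/253009)) = 201.2000
perturbation bound = 201.2000·1/807 = 0.2493

0.2493


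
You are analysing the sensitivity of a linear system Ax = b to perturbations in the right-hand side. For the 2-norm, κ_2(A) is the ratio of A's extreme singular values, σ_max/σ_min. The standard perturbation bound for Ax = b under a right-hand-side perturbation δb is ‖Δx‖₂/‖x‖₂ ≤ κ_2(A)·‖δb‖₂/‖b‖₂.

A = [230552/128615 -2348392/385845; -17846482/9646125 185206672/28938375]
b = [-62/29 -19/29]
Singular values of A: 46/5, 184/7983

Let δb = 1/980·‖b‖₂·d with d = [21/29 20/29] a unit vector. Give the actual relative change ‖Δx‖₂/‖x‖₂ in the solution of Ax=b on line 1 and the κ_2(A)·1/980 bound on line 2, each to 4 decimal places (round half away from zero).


from the listed singular values, σ₁ = 46/5, σ_n = 184/7983
condition number: (46/5) ÷ (184/7983) = 399.1500
bound on ‖Δx‖/‖x‖: κ·ε = 399.1500·1/980 = 0.4073
solve Ax = b  →  x = [-83.3313 -24.1917]
‖b‖ = 2.2361, ‖x‖ = 86.7718
δb = ε·‖b‖·d = [0.0017 0.0016]; solving A·Δx = δb gives ‖Δx‖ = 0.0990
realised ‖Δx‖/‖x‖ = 0.0011
so the bound overstates the realised error by a factor of ≈ 357.0109 (computed from the unrounded values)

0.0011
0.4073
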